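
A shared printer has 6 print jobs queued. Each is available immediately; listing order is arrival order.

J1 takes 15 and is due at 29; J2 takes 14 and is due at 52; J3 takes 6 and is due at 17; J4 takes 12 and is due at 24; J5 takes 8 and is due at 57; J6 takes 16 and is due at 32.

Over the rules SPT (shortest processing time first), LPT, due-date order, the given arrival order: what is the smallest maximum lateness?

SPT (increasing processing time): J3 J5 J4 J2 J1 J6.
J3: 0→6, due 17, lateness -11
J5: 6→14, due 57, lateness -43
J4: 14→26, due 24, lateness 2
J2: 26→40, due 52, lateness -12
J1: 40→55, due 29, lateness 26
J6: 55→71, due 32, lateness 39
Maximum = 39.
LPT (decreasing processing time): J6 J1 J2 J4 J5 J3.
J6: 0→16, due 32, lateness -16
J1: 16→31, due 29, lateness 2
J2: 31→45, due 52, lateness -7
J4: 45→57, due 24, lateness 33
J5: 57→65, due 57, lateness 8
J3: 65→71, due 17, lateness 54
Maximum = 54.
EDD (increasing due date): J3 J4 J1 J6 J2 J5.
J3: 0→6, due 17, lateness -11
J4: 6→18, due 24, lateness -6
J1: 18→33, due 29, lateness 4
J6: 33→49, due 32, lateness 17
J2: 49→63, due 52, lateness 11
J5: 63→71, due 57, lateness 14
Maximum = 17.
FIFO (arrival order): J1 J2 J3 J4 J5 J6.
J1: 0→15, due 29, lateness -14
J2: 15→29, due 52, lateness -23
J3: 29→35, due 17, lateness 18
J4: 35→47, due 24, lateness 23
J5: 47→55, due 57, lateness -2
J6: 55→71, due 32, lateness 39
Maximum = 39.
SPT 39, LPT 54, EDD 17, FIFO 39 → minimum 17.

17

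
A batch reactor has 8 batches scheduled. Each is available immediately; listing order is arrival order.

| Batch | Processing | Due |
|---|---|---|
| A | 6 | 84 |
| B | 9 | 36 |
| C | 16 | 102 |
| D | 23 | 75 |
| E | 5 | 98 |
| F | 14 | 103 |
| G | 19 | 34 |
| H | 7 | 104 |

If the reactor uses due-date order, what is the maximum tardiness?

EDD (increasing due date): G B D A E C F H.
G: 0→19, due 34, tardiness 0
B: 19→28, due 36, tardiness 0
D: 28→51, due 75, tardiness 0
A: 51→57, due 84, tardiness 0
E: 57→62, due 98, tardiness 0
C: 62→78, due 102, tardiness 0
F: 78→92, due 103, tardiness 0
H: 92→99, due 104, tardiness 0
Maximum = 0.

0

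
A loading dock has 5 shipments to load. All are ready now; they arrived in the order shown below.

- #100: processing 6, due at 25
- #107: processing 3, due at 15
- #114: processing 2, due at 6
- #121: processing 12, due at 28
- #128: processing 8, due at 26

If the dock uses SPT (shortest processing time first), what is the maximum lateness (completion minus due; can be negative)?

3

SPT (increasing processing time): #114 #107 #100 #128 #121.
#114: 0→2, due 6, lateness -4
#107: 2→5, due 15, lateness -10
#100: 5→11, due 25, lateness -14
#128: 11→19, due 26, lateness -7
#121: 19→31, due 28, lateness 3
Maximum = 3.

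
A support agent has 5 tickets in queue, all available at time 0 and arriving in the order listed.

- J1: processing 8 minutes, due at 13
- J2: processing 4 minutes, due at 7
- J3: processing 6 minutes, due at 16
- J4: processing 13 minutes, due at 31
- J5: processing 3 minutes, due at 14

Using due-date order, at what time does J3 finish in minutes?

EDD (increasing due date): J2 J1 J5 J3 J4.
J2: 0→4
J1: 4→12
J5: 12→15
J3: 15→21

21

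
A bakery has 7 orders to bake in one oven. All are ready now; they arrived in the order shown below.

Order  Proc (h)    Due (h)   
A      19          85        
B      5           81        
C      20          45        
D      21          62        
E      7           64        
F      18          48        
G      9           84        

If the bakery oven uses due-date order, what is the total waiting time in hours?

EDD (increasing due date): C F D E B G A.
C: waits 0, runs 0→20
F: waits 20, runs 20→38
D: waits 38, runs 38→59
E: waits 59, runs 59→66
B: waits 66, runs 66→71
G: waits 71, runs 71→80
A: waits 80, runs 80→99
Sum = 0+20+38+59+66+71+80 = 334.

334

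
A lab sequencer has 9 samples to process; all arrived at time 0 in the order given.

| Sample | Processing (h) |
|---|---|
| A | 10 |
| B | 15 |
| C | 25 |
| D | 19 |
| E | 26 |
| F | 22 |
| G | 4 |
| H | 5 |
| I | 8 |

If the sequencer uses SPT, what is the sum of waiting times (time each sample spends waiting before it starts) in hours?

351

SPT (increasing processing time): G H I A B D F C E.
G: waits 0, runs 0→4
H: waits 4, runs 4→9
I: waits 9, runs 9→17
A: waits 17, runs 17→27
B: waits 27, runs 27→42
D: waits 42, runs 42→61
F: waits 61, runs 61→83
C: waits 83, runs 83→108
E: waits 108, runs 108→134
Sum = 0+4+9+17+27+42+61+83+108 = 351.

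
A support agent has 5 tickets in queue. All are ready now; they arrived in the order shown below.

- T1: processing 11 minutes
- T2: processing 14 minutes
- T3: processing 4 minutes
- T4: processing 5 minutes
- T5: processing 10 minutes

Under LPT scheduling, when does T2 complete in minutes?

LPT (decreasing processing time): T2 T1 T5 T4 T3.
T2: 0→14

14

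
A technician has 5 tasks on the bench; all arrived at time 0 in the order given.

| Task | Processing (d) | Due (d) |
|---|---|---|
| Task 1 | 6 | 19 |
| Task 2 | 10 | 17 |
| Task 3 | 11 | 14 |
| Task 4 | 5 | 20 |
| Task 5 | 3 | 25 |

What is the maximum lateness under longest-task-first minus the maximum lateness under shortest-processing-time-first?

-9

LPT (decreasing processing time): Task 3 Task 2 Task 1 Task 4 Task 5.
Task 3: 0→11, due 14, lateness -3
Task 2: 11→21, due 17, lateness 4
Task 1: 21→27, due 19, lateness 8
Task 4: 27→32, due 20, lateness 12
Task 5: 32→35, due 25, lateness 10
Maximum = 12.
SPT (increasing processing time): Task 5 Task 4 Task 1 Task 2 Task 3.
Task 5: 0→3, due 25, lateness -22
Task 4: 3→8, due 20, lateness -12
Task 1: 8→14, due 19, lateness -5
Task 2: 14→24, due 17, lateness 7
Task 3: 24→35, due 14, lateness 21
Maximum = 21.
Difference = 12 − 21 = -9.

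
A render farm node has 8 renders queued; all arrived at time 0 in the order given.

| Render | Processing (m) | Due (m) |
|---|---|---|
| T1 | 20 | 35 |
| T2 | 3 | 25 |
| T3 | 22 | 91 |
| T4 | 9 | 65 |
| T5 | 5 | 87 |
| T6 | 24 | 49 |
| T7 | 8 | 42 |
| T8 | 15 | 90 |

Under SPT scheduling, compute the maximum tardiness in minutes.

SPT (increasing processing time): T2 T5 T7 T4 T8 T1 T3 T6.
T2: 0→3, due 25, tardiness 0
T5: 3→8, due 87, tardiness 0
T7: 8→16, due 42, tardiness 0
T4: 16→25, due 65, tardiness 0
T8: 25→40, due 90, tardiness 0
T1: 40→60, due 35, tardiness 25
T3: 60→82, due 91, tardiness 0
T6: 82→106, due 49, tardiness 57
Maximum = 57.

57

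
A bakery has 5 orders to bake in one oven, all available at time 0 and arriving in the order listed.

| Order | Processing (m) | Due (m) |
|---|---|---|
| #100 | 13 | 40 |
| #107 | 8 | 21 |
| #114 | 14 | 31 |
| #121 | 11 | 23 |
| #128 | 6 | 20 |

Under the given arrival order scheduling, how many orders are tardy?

3

FIFO (arrival order): #100 #107 #114 #121 #128.
#100: 0→13, due 40, tardiness 0
#107: 13→21, due 21, tardiness 0
#114: 21→35, due 31, tardiness 4
#121: 35→46, due 23, tardiness 23
#128: 46→52, due 20, tardiness 32
Late orders: 3.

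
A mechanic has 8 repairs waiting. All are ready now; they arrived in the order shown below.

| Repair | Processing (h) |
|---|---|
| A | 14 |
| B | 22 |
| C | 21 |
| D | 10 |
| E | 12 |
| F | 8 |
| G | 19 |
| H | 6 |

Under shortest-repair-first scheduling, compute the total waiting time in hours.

SPT (increasing processing time): H F D E A G C B.
H: waits 0, runs 0→6
F: waits 6, runs 6→14
D: waits 14, runs 14→24
E: waits 24, runs 24→36
A: waits 36, runs 36→50
G: waits 50, runs 50→69
C: waits 69, runs 69→90
B: waits 90, runs 90→112
Sum = 0+6+14+24+36+50+69+90 = 289.

289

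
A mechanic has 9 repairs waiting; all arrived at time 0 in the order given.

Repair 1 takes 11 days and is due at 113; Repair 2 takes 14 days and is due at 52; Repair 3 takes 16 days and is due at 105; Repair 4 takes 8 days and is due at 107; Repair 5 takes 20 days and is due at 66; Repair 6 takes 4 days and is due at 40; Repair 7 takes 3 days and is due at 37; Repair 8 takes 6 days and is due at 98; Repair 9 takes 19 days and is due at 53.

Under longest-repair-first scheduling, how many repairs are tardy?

LPT (decreasing processing time): Repair 5 Repair 9 Repair 3 Repair 2 Repair 1 Repair 4 Repair 8 Repair 6 Repair 7.
Repair 5: 0→20, due 66, tardiness 0
Repair 9: 20→39, due 53, tardiness 0
Repair 3: 39→55, due 105, tardiness 0
Repair 2: 55→69, due 52, tardiness 17
Repair 1: 69→80, due 113, tardiness 0
Repair 4: 80→88, due 107, tardiness 0
Repair 8: 88→94, due 98, tardiness 0
Repair 6: 94→98, due 40, tardiness 58
Repair 7: 98→101, due 37, tardiness 64
Late repairs: 3.

3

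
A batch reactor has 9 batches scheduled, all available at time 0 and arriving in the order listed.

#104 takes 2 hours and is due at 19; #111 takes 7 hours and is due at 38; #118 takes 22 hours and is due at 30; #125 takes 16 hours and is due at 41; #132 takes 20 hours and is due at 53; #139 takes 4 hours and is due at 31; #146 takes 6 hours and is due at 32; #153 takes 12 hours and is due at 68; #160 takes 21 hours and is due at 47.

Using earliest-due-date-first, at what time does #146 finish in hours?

EDD (increasing due date): #104 #118 #139 #146 #111 #125 #160 #132 #153.
#104: 0→2
#118: 2→24
#139: 24→28
#146: 28→34

34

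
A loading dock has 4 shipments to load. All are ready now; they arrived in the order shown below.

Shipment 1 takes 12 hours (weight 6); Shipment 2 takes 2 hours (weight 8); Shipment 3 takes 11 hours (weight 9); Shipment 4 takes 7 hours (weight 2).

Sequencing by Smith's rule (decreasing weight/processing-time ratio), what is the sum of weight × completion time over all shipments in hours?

WSPT (decreasing weight/processing-time ratio): Shipment 2 Shipment 3 Shipment 1 Shipment 4.
Shipment 2: finishes 2, weight 8, w·C = 16
Shipment 3: finishes 13, weight 9, w·C = 117
Shipment 1: finishes 25, weight 6, w·C = 150
Shipment 4: finishes 32, weight 2, w·C = 64
Sum = 16+117+150+64 = 347.

347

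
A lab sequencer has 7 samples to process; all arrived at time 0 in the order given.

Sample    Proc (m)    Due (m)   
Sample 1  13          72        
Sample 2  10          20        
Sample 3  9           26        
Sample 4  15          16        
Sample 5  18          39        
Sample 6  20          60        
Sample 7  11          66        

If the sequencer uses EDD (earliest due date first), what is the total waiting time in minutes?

EDD (increasing due date): Sample 4 Sample 2 Sample 3 Sample 5 Sample 6 Sample 7 Sample 1.
Sample 4: waits 0, runs 0→15
Sample 2: waits 15, runs 15→25
Sample 3: waits 25, runs 25→34
Sample 5: waits 34, runs 34→52
Sample 6: waits 52, runs 52→72
Sample 7: waits 72, runs 72→83
Sample 1: waits 83, runs 83→96
Sum = 0+15+25+34+52+72+83 = 281.

281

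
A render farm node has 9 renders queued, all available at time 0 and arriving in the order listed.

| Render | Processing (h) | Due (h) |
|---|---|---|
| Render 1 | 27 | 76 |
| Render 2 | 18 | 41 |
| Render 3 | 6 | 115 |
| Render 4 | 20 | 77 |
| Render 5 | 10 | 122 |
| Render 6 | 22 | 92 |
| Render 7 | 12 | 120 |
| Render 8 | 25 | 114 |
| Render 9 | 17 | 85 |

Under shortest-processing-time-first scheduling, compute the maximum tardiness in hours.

81

SPT (increasing processing time): Render 3 Render 5 Render 7 Render 9 Render 2 Render 4 Render 6 Render 8 Render 1.
Render 3: 0→6, due 115, tardiness 0
Render 5: 6→16, due 122, tardiness 0
Render 7: 16→28, due 120, tardiness 0
Render 9: 28→45, due 85, tardiness 0
Render 2: 45→63, due 41, tardiness 22
Render 4: 63→83, due 77, tardiness 6
Render 6: 83→105, due 92, tardiness 13
Render 8: 105→130, due 114, tardiness 16
Render 1: 130→157, due 76, tardiness 81
Maximum = 81.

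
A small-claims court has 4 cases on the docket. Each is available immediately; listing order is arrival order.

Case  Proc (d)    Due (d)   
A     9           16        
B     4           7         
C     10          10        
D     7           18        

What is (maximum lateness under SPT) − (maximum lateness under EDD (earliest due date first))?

SPT (increasing processing time): B D A C.
B: 0→4, due 7, lateness -3
D: 4→11, due 18, lateness -7
A: 11→20, due 16, lateness 4
C: 20→30, due 10, lateness 20
Maximum = 20.
EDD (increasing due date): B C A D.
B: 0→4, due 7, lateness -3
C: 4→14, due 10, lateness 4
A: 14→23, due 16, lateness 7
D: 23→30, due 18, lateness 12
Maximum = 12.
Difference = 20 − 12 = 8.

8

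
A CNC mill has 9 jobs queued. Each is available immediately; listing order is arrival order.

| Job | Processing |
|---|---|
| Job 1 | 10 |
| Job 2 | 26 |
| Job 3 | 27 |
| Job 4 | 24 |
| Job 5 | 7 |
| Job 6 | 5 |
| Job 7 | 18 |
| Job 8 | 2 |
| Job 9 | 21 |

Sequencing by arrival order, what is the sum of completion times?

765

FIFO (arrival order): Job 1 Job 2 Job 3 Job 4 Job 5 Job 6 Job 7 Job 8 Job 9.
Job 1: 0→10
Job 2: 10→36
Job 3: 36→63
Job 4: 63→87
Job 5: 87→94
Job 6: 94→99
Job 7: 99→117
Job 8: 117→119
Job 9: 119→140
Sum = 10+36+63+87+94+99+117+119+140 = 765.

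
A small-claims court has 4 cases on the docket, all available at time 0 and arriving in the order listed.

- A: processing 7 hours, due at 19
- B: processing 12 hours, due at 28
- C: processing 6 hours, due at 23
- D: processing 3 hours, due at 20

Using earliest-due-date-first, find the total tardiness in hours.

EDD (increasing due date): A D C B.
A: 0→7, due 19, tardiness 0
D: 7→10, due 20, tardiness 0
C: 10→16, due 23, tardiness 0
B: 16→28, due 28, tardiness 0
Sum = 0+0+0+0 = 0.

0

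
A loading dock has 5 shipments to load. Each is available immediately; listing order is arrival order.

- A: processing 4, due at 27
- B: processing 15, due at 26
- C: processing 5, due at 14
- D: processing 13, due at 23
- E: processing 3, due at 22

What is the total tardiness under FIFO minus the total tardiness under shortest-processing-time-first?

FIFO (arrival order): A B C D E.
A: 0→4, due 27, tardiness 0
B: 4→19, due 26, tardiness 0
C: 19→24, due 14, tardiness 10
D: 24→37, due 23, tardiness 14
E: 37→40, due 22, tardiness 18
Sum = 0+0+10+14+18 = 42.
SPT (increasing processing time): E A C D B.
E: 0→3, due 22, tardiness 0
A: 3→7, due 27, tardiness 0
C: 7→12, due 14, tardiness 0
D: 12→25, due 23, tardiness 2
B: 25→40, due 26, tardiness 14
Sum = 0+0+0+2+14 = 16.
Difference = 42 − 16 = 26.

26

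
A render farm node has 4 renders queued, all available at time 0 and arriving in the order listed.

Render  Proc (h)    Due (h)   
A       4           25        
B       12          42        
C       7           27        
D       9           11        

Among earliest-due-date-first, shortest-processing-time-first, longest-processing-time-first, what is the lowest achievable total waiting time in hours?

35

EDD (increasing due date): D A C B.
D: waits 0, runs 0→9
A: waits 9, runs 9→13
C: waits 13, runs 13→20
B: waits 20, runs 20→32
Sum = 0+9+13+20 = 42.
SPT (increasing processing time): A C D B.
A: waits 0, runs 0→4
C: waits 4, runs 4→11
D: waits 11, runs 11→20
B: waits 20, runs 20→32
Sum = 0+4+11+20 = 35.
LPT (decreasing processing time): B D C A.
B: waits 0, runs 0→12
D: waits 12, runs 12→21
C: waits 21, runs 21→28
A: waits 28, runs 28→32
Sum = 0+12+21+28 = 61.
EDD 42, SPT 35, LPT 61 → minimum 35.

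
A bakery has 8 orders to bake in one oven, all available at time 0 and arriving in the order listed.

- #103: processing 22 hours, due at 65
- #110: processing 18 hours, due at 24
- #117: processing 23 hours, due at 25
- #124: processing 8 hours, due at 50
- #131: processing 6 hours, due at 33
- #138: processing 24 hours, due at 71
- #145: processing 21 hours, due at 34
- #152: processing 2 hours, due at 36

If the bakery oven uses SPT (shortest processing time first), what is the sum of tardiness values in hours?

SPT (increasing processing time): #152 #131 #124 #110 #145 #103 #117 #138.
#152: 0→2, due 36, tardiness 0
#131: 2→8, due 33, tardiness 0
#124: 8→16, due 50, tardiness 0
#110: 16→34, due 24, tardiness 10
#145: 34→55, due 34, tardiness 21
#103: 55→77, due 65, tardiness 12
#117: 77→100, due 25, tardiness 75
#138: 100→124, due 71, tardiness 53
Sum = 0+0+0+10+21+12+75+53 = 171.

171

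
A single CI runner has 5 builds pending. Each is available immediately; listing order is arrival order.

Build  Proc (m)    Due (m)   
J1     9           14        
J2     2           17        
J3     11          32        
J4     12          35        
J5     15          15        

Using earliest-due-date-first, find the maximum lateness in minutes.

14

EDD (increasing due date): J1 J5 J2 J3 J4.
J1: 0→9, due 14, lateness -5
J5: 9→24, due 15, lateness 9
J2: 24→26, due 17, lateness 9
J3: 26→37, due 32, lateness 5
J4: 37→49, due 35, lateness 14
Maximum = 14.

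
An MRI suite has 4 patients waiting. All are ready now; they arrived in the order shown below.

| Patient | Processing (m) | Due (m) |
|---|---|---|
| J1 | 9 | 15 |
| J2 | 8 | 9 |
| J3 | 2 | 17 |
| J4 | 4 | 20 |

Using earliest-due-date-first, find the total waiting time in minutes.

44

EDD (increasing due date): J2 J1 J3 J4.
J2: waits 0, runs 0→8
J1: waits 8, runs 8→17
J3: waits 17, runs 17→19
J4: waits 19, runs 19→23
Sum = 0+8+17+19 = 44.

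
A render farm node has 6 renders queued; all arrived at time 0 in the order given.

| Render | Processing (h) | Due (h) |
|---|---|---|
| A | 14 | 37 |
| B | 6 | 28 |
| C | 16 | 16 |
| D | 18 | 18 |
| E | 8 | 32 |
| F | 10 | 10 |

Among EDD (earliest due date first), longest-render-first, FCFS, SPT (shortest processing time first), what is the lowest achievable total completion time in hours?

EDD (increasing due date): F C D B E A.
F: 0→10
C: 10→26
D: 26→44
B: 44→50
E: 50→58
A: 58→72
Sum = 10+26+44+50+58+72 = 260.
LPT (decreasing processing time): D C A F E B.
D: 0→18
C: 18→34
A: 34→48
F: 48→58
E: 58→66
B: 66→72
Sum = 18+34+48+58+66+72 = 296.
FIFO (arrival order): A B C D E F.
A: 0→14
B: 14→20
C: 20→36
D: 36→54
E: 54→62
F: 62→72
Sum = 14+20+36+54+62+72 = 258.
SPT (increasing processing time): B E F A C D.
B: 0→6
E: 6→14
F: 14→24
A: 24→38
C: 38→54
D: 54→72
Sum = 6+14+24+38+54+72 = 208.
EDD 260, LPT 296, FIFO 258, SPT 208 → minimum 208.

208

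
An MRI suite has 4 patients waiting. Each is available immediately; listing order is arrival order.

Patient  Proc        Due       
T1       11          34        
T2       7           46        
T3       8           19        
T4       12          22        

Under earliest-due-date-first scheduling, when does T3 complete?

8

EDD (increasing due date): T3 T4 T1 T2.
T3: 0→8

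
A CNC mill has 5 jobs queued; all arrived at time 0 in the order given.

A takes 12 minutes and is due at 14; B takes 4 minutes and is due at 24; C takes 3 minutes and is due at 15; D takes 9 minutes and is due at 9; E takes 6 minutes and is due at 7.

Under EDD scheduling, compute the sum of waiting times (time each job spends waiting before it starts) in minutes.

78

EDD (increasing due date): E D A C B.
E: waits 0, runs 0→6
D: waits 6, runs 6→15
A: waits 15, runs 15→27
C: waits 27, runs 27→30
B: waits 30, runs 30→34
Sum = 0+6+15+27+30 = 78.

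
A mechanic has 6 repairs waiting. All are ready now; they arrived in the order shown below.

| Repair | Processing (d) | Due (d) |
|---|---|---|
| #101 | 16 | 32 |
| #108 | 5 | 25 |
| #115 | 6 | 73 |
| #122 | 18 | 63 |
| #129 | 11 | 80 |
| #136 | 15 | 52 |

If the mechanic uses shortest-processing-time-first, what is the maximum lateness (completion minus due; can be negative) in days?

21

SPT (increasing processing time): #108 #115 #129 #136 #101 #122.
#108: 0→5, due 25, lateness -20
#115: 5→11, due 73, lateness -62
#129: 11→22, due 80, lateness -58
#136: 22→37, due 52, lateness -15
#101: 37→53, due 32, lateness 21
#122: 53→71, due 63, lateness 8
Maximum = 21.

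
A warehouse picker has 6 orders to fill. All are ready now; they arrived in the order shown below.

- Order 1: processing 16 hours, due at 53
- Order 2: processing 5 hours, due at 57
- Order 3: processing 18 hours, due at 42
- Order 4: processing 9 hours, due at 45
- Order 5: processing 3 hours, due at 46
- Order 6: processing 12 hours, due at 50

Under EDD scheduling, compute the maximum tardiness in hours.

EDD (increasing due date): Order 3 Order 4 Order 5 Order 6 Order 1 Order 2.
Order 3: 0→18, due 42, tardiness 0
Order 4: 18→27, due 45, tardiness 0
Order 5: 27→30, due 46, tardiness 0
Order 6: 30→42, due 50, tardiness 0
Order 1: 42→58, due 53, tardiness 5
Order 2: 58→63, due 57, tardiness 6
Maximum = 6.

6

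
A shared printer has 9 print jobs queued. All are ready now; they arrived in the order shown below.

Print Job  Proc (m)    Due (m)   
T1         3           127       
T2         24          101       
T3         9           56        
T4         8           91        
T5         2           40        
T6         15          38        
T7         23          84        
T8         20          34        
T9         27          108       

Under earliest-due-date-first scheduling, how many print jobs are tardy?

2

EDD (increasing due date): T8 T6 T5 T3 T7 T4 T2 T9 T1.
T8: 0→20, due 34, tardiness 0
T6: 20→35, due 38, tardiness 0
T5: 35→37, due 40, tardiness 0
T3: 37→46, due 56, tardiness 0
T7: 46→69, due 84, tardiness 0
T4: 69→77, due 91, tardiness 0
T2: 77→101, due 101, tardiness 0
T9: 101→128, due 108, tardiness 20
T1: 128→131, due 127, tardiness 4
Late print jobs: 2.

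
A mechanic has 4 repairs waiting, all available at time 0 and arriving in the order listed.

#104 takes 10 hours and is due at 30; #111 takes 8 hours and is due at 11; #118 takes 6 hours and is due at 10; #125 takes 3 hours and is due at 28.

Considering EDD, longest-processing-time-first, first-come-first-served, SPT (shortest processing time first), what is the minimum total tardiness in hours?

EDD (increasing due date): #118 #111 #125 #104.
#118: 0→6, due 10, tardiness 0
#111: 6→14, due 11, tardiness 3
#125: 14→17, due 28, tardiness 0
#104: 17→27, due 30, tardiness 0
Sum = 0+3+0+0 = 3.
LPT (decreasing processing time): #104 #111 #118 #125.
#104: 0→10, due 30, tardiness 0
#111: 10→18, due 11, tardiness 7
#118: 18→24, due 10, tardiness 14
#125: 24→27, due 28, tardiness 0
Sum = 0+7+14+0 = 21.
FIFO (arrival order): #104 #111 #118 #125.
#104: 0→10, due 30, tardiness 0
#111: 10→18, due 11, tardiness 7
#118: 18→24, due 10, tardiness 14
#125: 24→27, due 28, tardiness 0
Sum = 0+7+14+0 = 21.
SPT (increasing processing time): #125 #118 #111 #104.
#125: 0→3, due 28, tardiness 0
#118: 3→9, due 10, tardiness 0
#111: 9→17, due 11, tardiness 6
#104: 17→27, due 30, tardiness 0
Sum = 0+0+6+0 = 6.
EDD 3, LPT 21, FIFO 21, SPT 6 → minimum 3.

3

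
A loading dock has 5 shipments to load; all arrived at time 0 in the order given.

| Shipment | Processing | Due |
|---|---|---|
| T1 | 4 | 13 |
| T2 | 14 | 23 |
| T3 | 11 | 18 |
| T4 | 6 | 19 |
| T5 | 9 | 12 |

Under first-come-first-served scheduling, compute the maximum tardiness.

32

FIFO (arrival order): T1 T2 T3 T4 T5.
T1: 0→4, due 13, tardiness 0
T2: 4→18, due 23, tardiness 0
T3: 18→29, due 18, tardiness 11
T4: 29→35, due 19, tardiness 16
T5: 35→44, due 12, tardiness 32
Maximum = 32.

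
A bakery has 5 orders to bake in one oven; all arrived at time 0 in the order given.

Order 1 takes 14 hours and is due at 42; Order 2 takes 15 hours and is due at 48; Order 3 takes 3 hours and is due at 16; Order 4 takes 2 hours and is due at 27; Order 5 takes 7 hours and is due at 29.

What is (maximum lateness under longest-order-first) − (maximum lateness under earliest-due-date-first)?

LPT (decreasing processing time): Order 2 Order 1 Order 5 Order 3 Order 4.
Order 2: 0→15, due 48, lateness -33
Order 1: 15→29, due 42, lateness -13
Order 5: 29→36, due 29, lateness 7
Order 3: 36→39, due 16, lateness 23
Order 4: 39→41, due 27, lateness 14
Maximum = 23.
EDD (increasing due date): Order 3 Order 4 Order 5 Order 1 Order 2.
Order 3: 0→3, due 16, lateness -13
Order 4: 3→5, due 27, lateness -22
Order 5: 5→12, due 29, lateness -17
Order 1: 12→26, due 42, lateness -16
Order 2: 26→41, due 48, lateness -7
Maximum = -7.
Difference = 23 − -7 = 30.

30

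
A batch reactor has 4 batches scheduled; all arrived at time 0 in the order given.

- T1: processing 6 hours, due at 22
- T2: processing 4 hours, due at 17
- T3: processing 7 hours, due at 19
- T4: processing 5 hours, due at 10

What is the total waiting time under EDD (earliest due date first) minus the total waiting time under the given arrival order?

EDD (increasing due date): T4 T2 T3 T1.
T4: waits 0, runs 0→5
T2: waits 5, runs 5→9
T3: waits 9, runs 9→16
T1: waits 16, runs 16→22
Sum = 0+5+9+16 = 30.
FIFO (arrival order): T1 T2 T3 T4.
T1: waits 0, runs 0→6
T2: waits 6, runs 6→10
T3: waits 10, runs 10→17
T4: waits 17, runs 17→22
Sum = 0+6+10+17 = 33.
Difference = 30 − 33 = -3.

-3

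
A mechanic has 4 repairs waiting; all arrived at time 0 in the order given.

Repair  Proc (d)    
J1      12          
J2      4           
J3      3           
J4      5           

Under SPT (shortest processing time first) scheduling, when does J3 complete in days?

3

SPT (increasing processing time): J3 J2 J4 J1.
J3: 0→3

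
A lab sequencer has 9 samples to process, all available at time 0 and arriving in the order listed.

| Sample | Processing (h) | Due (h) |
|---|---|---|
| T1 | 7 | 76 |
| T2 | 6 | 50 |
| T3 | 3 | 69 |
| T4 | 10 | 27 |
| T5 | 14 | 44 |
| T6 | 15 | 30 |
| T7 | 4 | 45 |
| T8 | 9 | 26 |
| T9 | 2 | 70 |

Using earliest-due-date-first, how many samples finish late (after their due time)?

4

EDD (increasing due date): T8 T4 T6 T5 T7 T2 T3 T9 T1.
T8: 0→9, due 26, tardiness 0
T4: 9→19, due 27, tardiness 0
T6: 19→34, due 30, tardiness 4
T5: 34→48, due 44, tardiness 4
T7: 48→52, due 45, tardiness 7
T2: 52→58, due 50, tardiness 8
T3: 58→61, due 69, tardiness 0
T9: 61→63, due 70, tardiness 0
T1: 63→70, due 76, tardiness 0
Late samples: 4.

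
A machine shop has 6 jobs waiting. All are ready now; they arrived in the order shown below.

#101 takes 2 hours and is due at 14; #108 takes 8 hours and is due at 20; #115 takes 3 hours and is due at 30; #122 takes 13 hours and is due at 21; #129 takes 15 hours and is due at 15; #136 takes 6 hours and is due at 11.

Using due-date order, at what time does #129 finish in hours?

EDD (increasing due date): #136 #101 #129 #108 #122 #115.
#136: 0→6
#101: 6→8
#129: 8→23

23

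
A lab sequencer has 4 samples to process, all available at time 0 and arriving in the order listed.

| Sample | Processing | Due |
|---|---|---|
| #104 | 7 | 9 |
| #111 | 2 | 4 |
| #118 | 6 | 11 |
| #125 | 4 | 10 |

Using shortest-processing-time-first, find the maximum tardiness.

10

SPT (increasing processing time): #111 #125 #118 #104.
#111: 0→2, due 4, tardiness 0
#125: 2→6, due 10, tardiness 0
#118: 6→12, due 11, tardiness 1
#104: 12→19, due 9, tardiness 10
Maximum = 10.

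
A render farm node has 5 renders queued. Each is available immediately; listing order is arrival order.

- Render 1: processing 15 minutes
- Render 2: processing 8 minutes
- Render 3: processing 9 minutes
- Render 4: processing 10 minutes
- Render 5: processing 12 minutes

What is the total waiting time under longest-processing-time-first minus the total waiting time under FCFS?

LPT (decreasing processing time): Render 1 Render 5 Render 4 Render 3 Render 2.
Render 1: waits 0, runs 0→15
Render 5: waits 15, runs 15→27
Render 4: waits 27, runs 27→37
Render 3: waits 37, runs 37→46
Render 2: waits 46, runs 46→54
Sum = 0+15+27+37+46 = 125.
FIFO (arrival order): Render 1 Render 2 Render 3 Render 4 Render 5.
Render 1: waits 0, runs 0→15
Render 2: waits 15, runs 15→23
Render 3: waits 23, runs 23→32
Render 4: waits 32, runs 32→42
Render 5: waits 42, runs 42→54
Sum = 0+15+23+32+42 = 112.
Difference = 125 − 112 = 13.

13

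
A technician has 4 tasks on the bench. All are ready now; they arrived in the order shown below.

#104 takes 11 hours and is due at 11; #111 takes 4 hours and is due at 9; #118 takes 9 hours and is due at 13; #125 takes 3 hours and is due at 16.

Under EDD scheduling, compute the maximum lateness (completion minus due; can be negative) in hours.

11

EDD (increasing due date): #111 #104 #118 #125.
#111: 0→4, due 9, lateness -5
#104: 4→15, due 11, lateness 4
#118: 15→24, due 13, lateness 11
#125: 24→27, due 16, lateness 11
Maximum = 11.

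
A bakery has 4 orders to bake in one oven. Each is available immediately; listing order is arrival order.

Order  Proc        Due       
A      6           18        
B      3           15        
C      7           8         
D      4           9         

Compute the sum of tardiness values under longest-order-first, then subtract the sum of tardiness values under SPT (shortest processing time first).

LPT (decreasing processing time): C A D B.
C: 0→7, due 8, tardiness 0
A: 7→13, due 18, tardiness 0
D: 13→17, due 9, tardiness 8
B: 17→20, due 15, tardiness 5
Sum = 0+0+8+5 = 13.
SPT (increasing processing time): B D A C.
B: 0→3, due 15, tardiness 0
D: 3→7, due 9, tardiness 0
A: 7→13, due 18, tardiness 0
C: 13→20, due 8, tardiness 12
Sum = 0+0+0+12 = 12.
Difference = 13 − 12 = 1.

1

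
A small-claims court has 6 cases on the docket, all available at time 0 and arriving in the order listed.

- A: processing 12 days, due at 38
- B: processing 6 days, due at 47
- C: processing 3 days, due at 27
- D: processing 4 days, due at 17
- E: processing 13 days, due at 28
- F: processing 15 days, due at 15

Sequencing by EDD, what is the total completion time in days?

EDD (increasing due date): F D C E A B.
F: 0→15
D: 15→19
C: 19→22
E: 22→35
A: 35→47
B: 47→53
Sum = 15+19+22+35+47+53 = 191.

191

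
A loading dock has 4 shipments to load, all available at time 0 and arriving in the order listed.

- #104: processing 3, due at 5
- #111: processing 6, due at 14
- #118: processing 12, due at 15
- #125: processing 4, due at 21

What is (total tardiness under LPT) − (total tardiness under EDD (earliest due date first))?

15

LPT (decreasing processing time): #118 #111 #125 #104.
#118: 0→12, due 15, tardiness 0
#111: 12→18, due 14, tardiness 4
#125: 18→22, due 21, tardiness 1
#104: 22→25, due 5, tardiness 20
Sum = 0+4+1+20 = 25.
EDD (increasing due date): #104 #111 #118 #125.
#104: 0→3, due 5, tardiness 0
#111: 3→9, due 14, tardiness 0
#118: 9→21, due 15, tardiness 6
#125: 21→25, due 21, tardiness 4
Sum = 0+0+6+4 = 10.
Difference = 25 − 10 = 15.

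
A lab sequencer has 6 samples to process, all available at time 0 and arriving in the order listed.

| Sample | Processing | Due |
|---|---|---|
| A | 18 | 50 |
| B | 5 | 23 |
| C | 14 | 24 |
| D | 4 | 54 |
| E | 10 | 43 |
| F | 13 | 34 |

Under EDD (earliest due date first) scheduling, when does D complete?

64

EDD (increasing due date): B C F E A D.
B: 0→5
C: 5→19
F: 19→32
E: 32→42
A: 42→60
D: 60→64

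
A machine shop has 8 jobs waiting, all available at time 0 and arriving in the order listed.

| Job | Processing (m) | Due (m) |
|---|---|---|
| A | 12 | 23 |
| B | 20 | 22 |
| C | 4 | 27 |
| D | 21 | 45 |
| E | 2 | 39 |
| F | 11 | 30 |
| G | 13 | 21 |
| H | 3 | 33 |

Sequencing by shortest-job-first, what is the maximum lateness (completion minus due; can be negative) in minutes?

43

SPT (increasing processing time): E H C F A G B D.
E: 0→2, due 39, lateness -37
H: 2→5, due 33, lateness -28
C: 5→9, due 27, lateness -18
F: 9→20, due 30, lateness -10
A: 20→32, due 23, lateness 9
G: 32→45, due 21, lateness 24
B: 45→65, due 22, lateness 43
D: 65→86, due 45, lateness 41
Maximum = 43.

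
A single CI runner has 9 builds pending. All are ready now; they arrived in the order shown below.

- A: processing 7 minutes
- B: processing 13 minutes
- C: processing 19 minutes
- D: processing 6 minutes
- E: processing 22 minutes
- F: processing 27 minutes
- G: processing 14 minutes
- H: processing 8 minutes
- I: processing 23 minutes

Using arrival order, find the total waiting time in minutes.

FIFO (arrival order): A B C D E F G H I.
A: waits 0, runs 0→7
B: waits 7, runs 7→20
C: waits 20, runs 20→39
D: waits 39, runs 39→45
E: waits 45, runs 45→67
F: waits 67, runs 67→94
G: waits 94, runs 94→108
H: waits 108, runs 108→116
I: waits 116, runs 116→139
Sum = 0+7+20+39+45+67+94+108+116 = 496.

496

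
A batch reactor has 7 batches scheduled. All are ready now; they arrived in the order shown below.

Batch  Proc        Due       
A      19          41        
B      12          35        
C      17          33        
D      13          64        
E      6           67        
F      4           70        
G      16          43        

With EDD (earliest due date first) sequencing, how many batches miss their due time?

EDD (increasing due date): C B A G D E F.
C: 0→17, due 33, tardiness 0
B: 17→29, due 35, tardiness 0
A: 29→48, due 41, tardiness 7
G: 48→64, due 43, tardiness 21
D: 64→77, due 64, tardiness 13
E: 77→83, due 67, tardiness 16
F: 83→87, due 70, tardiness 17
Late batches: 5.

5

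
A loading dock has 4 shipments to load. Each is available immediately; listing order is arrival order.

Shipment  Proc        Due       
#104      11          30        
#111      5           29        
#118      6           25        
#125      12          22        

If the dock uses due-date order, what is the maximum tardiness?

EDD (increasing due date): #125 #118 #111 #104.
#125: 0→12, due 22, tardiness 0
#118: 12→18, due 25, tardiness 0
#111: 18→23, due 29, tardiness 0
#104: 23→34, due 30, tardiness 4
Maximum = 4.

4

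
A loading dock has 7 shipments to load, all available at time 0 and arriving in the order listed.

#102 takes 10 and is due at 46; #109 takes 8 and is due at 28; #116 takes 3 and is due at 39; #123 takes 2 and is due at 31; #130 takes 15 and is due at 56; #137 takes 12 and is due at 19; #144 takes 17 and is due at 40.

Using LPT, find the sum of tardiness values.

129

LPT (decreasing processing time): #144 #130 #137 #102 #109 #116 #123.
#144: 0→17, due 40, tardiness 0
#130: 17→32, due 56, tardiness 0
#137: 32→44, due 19, tardiness 25
#102: 44→54, due 46, tardiness 8
#109: 54→62, due 28, tardiness 34
#116: 62→65, due 39, tardiness 26
#123: 65→67, due 31, tardiness 36
Sum = 0+0+25+8+34+26+36 = 129.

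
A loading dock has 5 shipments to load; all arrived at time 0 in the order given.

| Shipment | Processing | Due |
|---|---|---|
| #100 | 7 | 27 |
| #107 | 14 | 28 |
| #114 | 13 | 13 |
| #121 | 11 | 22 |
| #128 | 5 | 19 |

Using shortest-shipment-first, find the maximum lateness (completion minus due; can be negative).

SPT (increasing processing time): #128 #100 #121 #114 #107.
#128: 0→5, due 19, lateness -14
#100: 5→12, due 27, lateness -15
#121: 12→23, due 22, lateness 1
#114: 23→36, due 13, lateness 23
#107: 36→50, due 28, lateness 22
Maximum = 23.

23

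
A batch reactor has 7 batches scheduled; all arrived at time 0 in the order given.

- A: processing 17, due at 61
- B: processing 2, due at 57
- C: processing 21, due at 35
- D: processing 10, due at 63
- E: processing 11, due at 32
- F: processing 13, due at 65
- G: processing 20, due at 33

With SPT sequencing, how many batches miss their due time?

2

SPT (increasing processing time): B D E F A G C.
B: 0→2, due 57, tardiness 0
D: 2→12, due 63, tardiness 0
E: 12→23, due 32, tardiness 0
F: 23→36, due 65, tardiness 0
A: 36→53, due 61, tardiness 0
G: 53→73, due 33, tardiness 40
C: 73→94, due 35, tardiness 59
Late batches: 2.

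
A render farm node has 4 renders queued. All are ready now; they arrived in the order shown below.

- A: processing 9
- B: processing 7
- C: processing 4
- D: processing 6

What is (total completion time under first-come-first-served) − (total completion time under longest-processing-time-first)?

-2

FIFO (arrival order): A B C D.
A: 0→9
B: 9→16
C: 16→20
D: 20→26
Sum = 9+16+20+26 = 71.
LPT (decreasing processing time): A B D C.
A: 0→9
B: 9→16
D: 16→22
C: 22→26
Sum = 9+16+22+26 = 73.
Difference = 71 − 73 = -2.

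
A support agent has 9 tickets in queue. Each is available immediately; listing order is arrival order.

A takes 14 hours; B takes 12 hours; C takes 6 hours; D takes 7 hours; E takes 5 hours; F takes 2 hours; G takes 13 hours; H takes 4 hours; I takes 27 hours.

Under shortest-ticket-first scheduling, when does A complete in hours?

63

SPT (increasing processing time): F H E C D B G A I.
F: 0→2
H: 2→6
E: 6→11
C: 11→17
D: 17→24
B: 24→36
G: 36→49
A: 49→63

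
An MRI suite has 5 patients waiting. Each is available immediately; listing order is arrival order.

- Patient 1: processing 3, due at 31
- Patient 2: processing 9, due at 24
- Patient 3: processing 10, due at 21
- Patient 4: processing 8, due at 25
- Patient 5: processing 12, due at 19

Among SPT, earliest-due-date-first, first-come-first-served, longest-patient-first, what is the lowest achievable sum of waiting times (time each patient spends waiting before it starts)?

SPT (increasing processing time): Patient 1 Patient 4 Patient 2 Patient 3 Patient 5.
Patient 1: waits 0, runs 0→3
Patient 4: waits 3, runs 3→11
Patient 2: waits 11, runs 11→20
Patient 3: waits 20, runs 20→30
Patient 5: waits 30, runs 30→42
Sum = 0+3+11+20+30 = 64.
EDD (increasing due date): Patient 5 Patient 3 Patient 2 Patient 4 Patient 1.
Patient 5: waits 0, runs 0→12
Patient 3: waits 12, runs 12→22
Patient 2: waits 22, runs 22→31
Patient 4: waits 31, runs 31→39
Patient 1: waits 39, runs 39→42
Sum = 0+12+22+31+39 = 104.
FIFO (arrival order): Patient 1 Patient 2 Patient 3 Patient 4 Patient 5.
Patient 1: waits 0, runs 0→3
Patient 2: waits 3, runs 3→12
Patient 3: waits 12, runs 12→22
Patient 4: waits 22, runs 22→30
Patient 5: waits 30, runs 30→42
Sum = 0+3+12+22+30 = 67.
LPT (decreasing processing time): Patient 5 Patient 3 Patient 2 Patient 4 Patient 1.
Patient 5: waits 0, runs 0→12
Patient 3: waits 12, runs 12→22
Patient 2: waits 22, runs 22→31
Patient 4: waits 31, runs 31→39
Patient 1: waits 39, runs 39→42
Sum = 0+12+22+31+39 = 104.
SPT 64, EDD 104, FIFO 67, LPT 104 → minimum 64.

64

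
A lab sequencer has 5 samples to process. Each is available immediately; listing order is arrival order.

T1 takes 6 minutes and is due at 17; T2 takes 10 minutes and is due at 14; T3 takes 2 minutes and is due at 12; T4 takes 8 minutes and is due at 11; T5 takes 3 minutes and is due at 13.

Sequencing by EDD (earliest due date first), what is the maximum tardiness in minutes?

12

EDD (increasing due date): T4 T3 T5 T2 T1.
T4: 0→8, due 11, tardiness 0
T3: 8→10, due 12, tardiness 0
T5: 10→13, due 13, tardiness 0
T2: 13→23, due 14, tardiness 9
T1: 23→29, due 17, tardiness 12
Maximum = 12.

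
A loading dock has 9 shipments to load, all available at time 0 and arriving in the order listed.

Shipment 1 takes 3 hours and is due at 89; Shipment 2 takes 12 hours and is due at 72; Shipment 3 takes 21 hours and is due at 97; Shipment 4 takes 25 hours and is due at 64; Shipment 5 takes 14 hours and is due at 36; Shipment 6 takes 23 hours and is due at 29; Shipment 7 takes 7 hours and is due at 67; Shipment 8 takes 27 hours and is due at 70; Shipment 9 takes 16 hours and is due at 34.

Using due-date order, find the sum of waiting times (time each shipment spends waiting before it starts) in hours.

EDD (increasing due date): Shipment 6 Shipment 9 Shipment 5 Shipment 4 Shipment 7 Shipment 8 Shipment 2 Shipment 1 Shipment 3.
Shipment 6: waits 0, runs 0→23
Shipment 9: waits 23, runs 23→39
Shipment 5: waits 39, runs 39→53
Shipment 4: waits 53, runs 53→78
Shipment 7: waits 78, runs 78→85
Shipment 8: waits 85, runs 85→112
Shipment 2: waits 112, runs 112→124
Shipment 1: waits 124, runs 124→127
Shipment 3: waits 127, runs 127→148
Sum = 0+23+39+53+78+85+112+124+127 = 641.

641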